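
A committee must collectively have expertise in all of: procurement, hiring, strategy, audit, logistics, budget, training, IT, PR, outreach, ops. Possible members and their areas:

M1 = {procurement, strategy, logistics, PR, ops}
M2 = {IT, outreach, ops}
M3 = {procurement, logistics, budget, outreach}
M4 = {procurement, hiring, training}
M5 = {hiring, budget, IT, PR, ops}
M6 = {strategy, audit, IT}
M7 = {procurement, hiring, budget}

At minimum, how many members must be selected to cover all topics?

4

M1, M3, M4, M6 together cover {procurement, hiring, strategy, audit, logistics, budget, training, IT, PR, outreach, ops} — every topic.
No 3 of the 7 members cover everything (all 35 triples fall short), so 4 is minimum.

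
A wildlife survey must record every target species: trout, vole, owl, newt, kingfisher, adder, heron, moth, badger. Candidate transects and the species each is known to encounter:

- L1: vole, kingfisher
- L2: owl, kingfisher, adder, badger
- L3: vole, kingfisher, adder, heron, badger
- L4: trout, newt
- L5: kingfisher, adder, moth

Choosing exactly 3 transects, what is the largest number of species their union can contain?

8

Choosing L2, L3, L4 covers {trout, vole, owl, newt, kingfisher, adder, heron, badger} — 8 species.
No choice of 3 transects does better; here moth is left uncovered.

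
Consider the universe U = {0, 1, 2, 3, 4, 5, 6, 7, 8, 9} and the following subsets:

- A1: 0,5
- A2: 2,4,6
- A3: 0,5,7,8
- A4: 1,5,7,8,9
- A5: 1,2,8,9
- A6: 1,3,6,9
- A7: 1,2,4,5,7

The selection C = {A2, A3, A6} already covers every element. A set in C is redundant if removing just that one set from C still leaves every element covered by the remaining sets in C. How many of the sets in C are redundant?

Drop A2: 2, 4 uncovered — not redundant.
Drop A3: 0, 5, 7, 8 uncovered — not redundant.
Drop A6: 1, 3, 9 uncovered — not redundant.
None of the sets in C is redundant.

0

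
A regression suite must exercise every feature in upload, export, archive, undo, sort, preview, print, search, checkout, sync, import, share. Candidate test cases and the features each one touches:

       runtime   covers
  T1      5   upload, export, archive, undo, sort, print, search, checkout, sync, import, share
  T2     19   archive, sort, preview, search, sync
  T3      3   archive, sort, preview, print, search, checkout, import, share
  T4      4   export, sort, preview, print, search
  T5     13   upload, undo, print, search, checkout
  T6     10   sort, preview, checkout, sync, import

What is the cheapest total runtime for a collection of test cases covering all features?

8

T1, T3 cover every feature at runtime 5 + 3 = 8.
Any cover uses at least 2 test cases; among all covering selections none totals below 8.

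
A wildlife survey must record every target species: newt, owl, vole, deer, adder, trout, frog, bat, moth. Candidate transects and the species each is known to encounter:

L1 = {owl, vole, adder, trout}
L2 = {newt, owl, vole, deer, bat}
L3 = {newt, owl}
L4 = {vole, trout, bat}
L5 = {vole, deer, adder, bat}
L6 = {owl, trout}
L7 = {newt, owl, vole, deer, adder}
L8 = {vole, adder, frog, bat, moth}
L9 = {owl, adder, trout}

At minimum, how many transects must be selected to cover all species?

3

L1, L2, L8 together cover {newt, owl, vole, deer, adder, trout, frog, bat, moth} — every species.
No 2 of the 9 transects cover everything (all 36 pairs fall short), so 3 is minimum.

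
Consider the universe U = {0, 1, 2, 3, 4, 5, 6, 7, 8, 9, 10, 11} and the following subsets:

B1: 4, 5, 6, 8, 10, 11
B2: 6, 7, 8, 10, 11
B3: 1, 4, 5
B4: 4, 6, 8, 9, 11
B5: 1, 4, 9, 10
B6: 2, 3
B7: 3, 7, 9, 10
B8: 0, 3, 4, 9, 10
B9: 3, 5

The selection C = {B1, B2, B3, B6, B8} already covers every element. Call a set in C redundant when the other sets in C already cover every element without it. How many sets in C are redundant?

Drop B1: the rest still cover every element — redundant.
Drop B2: 7 uncovered — not redundant.
Drop B3: 1 uncovered — not redundant.
Drop B6: 2 uncovered — not redundant.
Drop B8: 0, 9 uncovered — not redundant.
1 redundant: B1.

1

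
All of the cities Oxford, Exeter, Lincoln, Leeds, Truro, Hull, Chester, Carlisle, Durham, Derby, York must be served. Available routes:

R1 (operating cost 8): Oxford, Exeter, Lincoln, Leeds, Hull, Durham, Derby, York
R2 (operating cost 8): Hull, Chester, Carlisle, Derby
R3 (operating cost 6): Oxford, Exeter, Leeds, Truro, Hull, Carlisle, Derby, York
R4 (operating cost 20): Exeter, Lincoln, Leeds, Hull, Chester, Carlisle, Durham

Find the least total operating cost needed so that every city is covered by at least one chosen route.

R1, R2, R3 cover every city at operating cost 8 + 8 + 6 = 22.
Any cover uses at least 2 routes; among all covering selections none totals below 22.

22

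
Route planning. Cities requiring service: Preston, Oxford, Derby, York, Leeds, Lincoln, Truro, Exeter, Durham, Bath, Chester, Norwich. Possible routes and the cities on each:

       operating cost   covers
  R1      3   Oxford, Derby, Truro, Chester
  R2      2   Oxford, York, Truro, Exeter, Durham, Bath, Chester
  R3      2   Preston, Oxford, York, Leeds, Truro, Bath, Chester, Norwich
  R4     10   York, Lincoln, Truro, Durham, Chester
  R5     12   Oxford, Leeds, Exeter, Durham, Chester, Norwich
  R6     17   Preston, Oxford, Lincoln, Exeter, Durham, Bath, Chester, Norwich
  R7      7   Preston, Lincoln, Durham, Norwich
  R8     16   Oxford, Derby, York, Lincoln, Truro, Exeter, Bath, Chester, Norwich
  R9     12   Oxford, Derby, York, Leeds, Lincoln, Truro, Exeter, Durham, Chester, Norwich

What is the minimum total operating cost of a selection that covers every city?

14

R3, R9 cover every city at operating cost 2 + 12 = 14.
Any cover uses at least 2 routes; among all covering selections none totals below 14.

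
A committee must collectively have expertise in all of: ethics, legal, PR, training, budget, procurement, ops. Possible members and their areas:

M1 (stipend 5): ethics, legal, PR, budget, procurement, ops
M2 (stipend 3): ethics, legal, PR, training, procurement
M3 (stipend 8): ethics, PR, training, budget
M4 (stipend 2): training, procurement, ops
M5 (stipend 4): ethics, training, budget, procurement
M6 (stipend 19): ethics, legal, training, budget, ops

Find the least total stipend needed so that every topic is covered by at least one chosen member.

M1, M4 cover every topic at stipend 5 + 2 = 7.
Any cover uses at least 2 members; among all covering selections none totals below 7.
Greedy by coverage-per-stipend would pick M2, M4, M5 for 9 — worse than the optimum 7.

7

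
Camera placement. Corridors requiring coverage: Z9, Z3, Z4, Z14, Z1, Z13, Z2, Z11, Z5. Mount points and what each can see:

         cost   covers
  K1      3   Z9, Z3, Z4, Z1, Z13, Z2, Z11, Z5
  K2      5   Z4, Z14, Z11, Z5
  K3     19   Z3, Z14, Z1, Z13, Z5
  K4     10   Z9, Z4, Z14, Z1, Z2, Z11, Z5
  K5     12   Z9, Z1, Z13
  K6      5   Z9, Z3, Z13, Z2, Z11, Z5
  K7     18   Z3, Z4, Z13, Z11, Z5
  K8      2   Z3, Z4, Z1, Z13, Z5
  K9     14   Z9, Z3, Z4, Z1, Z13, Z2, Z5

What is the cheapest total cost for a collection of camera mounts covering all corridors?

8

K1, K2 cover every corridor at cost 3 + 5 = 8.
Any cover uses at least 2 camera mounts; among all covering selections none totals below 8.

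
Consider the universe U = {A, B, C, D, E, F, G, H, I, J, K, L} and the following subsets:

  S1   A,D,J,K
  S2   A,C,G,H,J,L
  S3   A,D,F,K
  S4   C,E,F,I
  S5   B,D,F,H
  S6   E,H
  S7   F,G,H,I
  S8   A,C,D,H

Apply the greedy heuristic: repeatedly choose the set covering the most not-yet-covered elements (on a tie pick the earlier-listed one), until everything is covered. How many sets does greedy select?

4

Pick 1: S2 covers 6 new elements (A, C, G, H, J, L).
Pick 2: S3 covers 3 new elements (D, F, K).
Pick 3: S4 covers 2 new elements (E, I).
Pick 4: S5 covers 1 new elements (B).
Greedy uses 4 sets.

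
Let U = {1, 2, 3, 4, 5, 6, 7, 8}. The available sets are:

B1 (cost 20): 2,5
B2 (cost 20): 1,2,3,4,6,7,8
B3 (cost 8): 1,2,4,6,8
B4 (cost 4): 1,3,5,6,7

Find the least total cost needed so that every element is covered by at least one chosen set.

12

B3, B4 cover every element at cost 8 + 4 = 12.
Any cover uses at least 2 sets; among all covering selections none totals below 12.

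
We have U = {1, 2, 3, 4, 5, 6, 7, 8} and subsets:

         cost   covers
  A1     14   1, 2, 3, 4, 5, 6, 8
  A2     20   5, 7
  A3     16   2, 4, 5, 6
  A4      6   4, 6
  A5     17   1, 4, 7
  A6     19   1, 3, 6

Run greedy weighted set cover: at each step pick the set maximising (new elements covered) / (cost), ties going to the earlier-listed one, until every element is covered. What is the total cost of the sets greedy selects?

31

Pick 1: A1 adds 7 new (1, 2, 3, 4, 5, 6, 8) at cost 14 (ratio 7/14).
Pick 2: A5 adds 1 new (7) at cost 17 (ratio 1/17).
Greedy total cost: 14 + 17 = 31.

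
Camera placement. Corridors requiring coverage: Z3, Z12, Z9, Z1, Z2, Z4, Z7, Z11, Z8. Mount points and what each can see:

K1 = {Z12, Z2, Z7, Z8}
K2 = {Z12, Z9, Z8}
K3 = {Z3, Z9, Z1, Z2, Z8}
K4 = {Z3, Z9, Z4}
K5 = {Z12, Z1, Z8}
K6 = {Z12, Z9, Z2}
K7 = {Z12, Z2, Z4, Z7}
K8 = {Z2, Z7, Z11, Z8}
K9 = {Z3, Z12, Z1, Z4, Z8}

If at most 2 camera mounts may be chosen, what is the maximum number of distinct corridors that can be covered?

8

Choosing K3, K7 covers {Z3, Z12, Z9, Z1, Z2, Z4, Z7, Z8} — 8 corridors.
No choice of 2 camera mounts does better; here Z11 is left uncovered.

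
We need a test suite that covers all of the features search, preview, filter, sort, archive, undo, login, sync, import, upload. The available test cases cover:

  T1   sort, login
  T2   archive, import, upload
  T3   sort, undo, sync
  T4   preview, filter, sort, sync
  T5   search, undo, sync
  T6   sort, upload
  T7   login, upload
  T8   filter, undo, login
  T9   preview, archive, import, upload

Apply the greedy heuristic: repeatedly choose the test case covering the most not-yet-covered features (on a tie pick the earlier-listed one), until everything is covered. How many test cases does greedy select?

4

Pick 1: T4 covers 4 new features (preview, filter, sort, sync).
Pick 2: T2 covers 3 new features (archive, import, upload).
Pick 3: T5 covers 2 new features (search, undo).
Pick 4: T1 covers 1 new features (login).
Greedy uses 4 test cases.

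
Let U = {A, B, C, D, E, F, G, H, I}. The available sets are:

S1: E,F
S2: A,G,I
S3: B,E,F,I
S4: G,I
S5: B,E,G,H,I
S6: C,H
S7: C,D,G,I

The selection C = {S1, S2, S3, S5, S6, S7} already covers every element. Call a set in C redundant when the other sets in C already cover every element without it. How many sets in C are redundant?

4

Drop S1: the rest still cover every element — redundant.
Drop S2: A uncovered — not redundant.
Drop S3: the rest still cover every element — redundant.
Drop S5: the rest still cover every element — redundant.
Drop S6: the rest still cover every element — redundant.
Drop S7: D uncovered — not redundant.
4 redundant: S1, S3, S5, S6.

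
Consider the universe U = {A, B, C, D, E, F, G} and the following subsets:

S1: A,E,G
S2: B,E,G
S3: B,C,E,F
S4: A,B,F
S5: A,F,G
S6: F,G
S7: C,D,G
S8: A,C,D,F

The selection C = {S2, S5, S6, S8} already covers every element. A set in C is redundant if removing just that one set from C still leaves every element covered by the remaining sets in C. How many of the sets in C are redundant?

Drop S2: B, E uncovered — not redundant.
Drop S5: the rest still cover every element — redundant.
Drop S6: the rest still cover every element — redundant.
Drop S8: C, D uncovered — not redundant.
2 redundant: S5, S6.

2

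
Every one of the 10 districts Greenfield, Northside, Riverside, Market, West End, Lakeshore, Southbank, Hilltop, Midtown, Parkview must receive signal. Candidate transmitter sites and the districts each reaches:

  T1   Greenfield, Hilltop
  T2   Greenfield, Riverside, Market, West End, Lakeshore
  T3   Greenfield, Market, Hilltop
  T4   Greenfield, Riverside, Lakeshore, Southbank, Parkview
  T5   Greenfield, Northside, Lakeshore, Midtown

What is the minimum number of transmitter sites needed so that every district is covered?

4

T1, T2, T4, T5 together cover {Greenfield, Northside, Riverside, Market, West End, Lakeshore, Southbank, Hilltop, Midtown, Parkview} — every district.
No 3 of the 5 transmitter sites cover everything (all 10 triples fall short), so 4 is minimum.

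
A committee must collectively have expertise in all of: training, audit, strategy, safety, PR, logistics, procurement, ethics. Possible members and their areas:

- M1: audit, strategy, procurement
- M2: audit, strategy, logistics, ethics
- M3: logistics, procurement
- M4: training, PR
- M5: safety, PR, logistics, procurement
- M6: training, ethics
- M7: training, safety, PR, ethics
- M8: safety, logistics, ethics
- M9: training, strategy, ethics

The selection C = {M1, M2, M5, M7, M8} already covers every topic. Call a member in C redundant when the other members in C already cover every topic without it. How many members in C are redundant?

4

Drop M1: the rest still cover every topic — redundant.
Drop M2: the rest still cover every topic — redundant.
Drop M5: the rest still cover every topic — redundant.
Drop M7: training uncovered — not redundant.
Drop M8: the rest still cover every topic — redundant.
4 redundant: M1, M2, M5, M8.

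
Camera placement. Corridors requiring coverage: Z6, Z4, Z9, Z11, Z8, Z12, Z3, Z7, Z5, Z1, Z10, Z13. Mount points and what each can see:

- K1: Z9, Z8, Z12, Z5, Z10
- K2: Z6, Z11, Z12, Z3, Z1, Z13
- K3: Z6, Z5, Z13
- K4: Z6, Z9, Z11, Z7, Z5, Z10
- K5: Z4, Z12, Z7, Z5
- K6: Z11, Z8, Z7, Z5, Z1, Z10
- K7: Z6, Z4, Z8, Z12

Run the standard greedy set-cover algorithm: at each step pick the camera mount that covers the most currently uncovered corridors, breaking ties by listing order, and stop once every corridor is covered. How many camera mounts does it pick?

3

Pick 1: K2 covers 6 new corridors (Z6, Z11, Z12, Z3, Z1, Z13).
Pick 2: K1 covers 4 new corridors (Z9, Z8, Z5, Z10).
Pick 3: K5 covers 2 new corridors (Z4, Z7).
Greedy uses 3 camera mounts.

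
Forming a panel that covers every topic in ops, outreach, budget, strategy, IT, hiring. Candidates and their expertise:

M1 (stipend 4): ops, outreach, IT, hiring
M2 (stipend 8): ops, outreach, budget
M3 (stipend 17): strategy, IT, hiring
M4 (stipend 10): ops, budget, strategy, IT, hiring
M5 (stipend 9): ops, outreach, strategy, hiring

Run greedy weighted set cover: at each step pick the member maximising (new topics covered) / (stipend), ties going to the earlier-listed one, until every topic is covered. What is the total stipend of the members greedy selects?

Pick 1: M1 adds 4 new (ops, outreach, IT, hiring) at stipend 4 (ratio 4/4).
Pick 2: M4 adds 2 new (budget, strategy) at stipend 10 (ratio 2/10).
Greedy total stipend: 4 + 10 = 14.

14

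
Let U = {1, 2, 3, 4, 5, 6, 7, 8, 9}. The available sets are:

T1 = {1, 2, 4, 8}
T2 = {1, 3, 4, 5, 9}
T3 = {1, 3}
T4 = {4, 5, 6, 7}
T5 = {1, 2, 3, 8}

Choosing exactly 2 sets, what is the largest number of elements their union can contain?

Choosing T4, T5 covers {1, 2, 3, 4, 5, 6, 7, 8} — 8 elements.
No choice of 2 sets does better; here 9 is left uncovered.

8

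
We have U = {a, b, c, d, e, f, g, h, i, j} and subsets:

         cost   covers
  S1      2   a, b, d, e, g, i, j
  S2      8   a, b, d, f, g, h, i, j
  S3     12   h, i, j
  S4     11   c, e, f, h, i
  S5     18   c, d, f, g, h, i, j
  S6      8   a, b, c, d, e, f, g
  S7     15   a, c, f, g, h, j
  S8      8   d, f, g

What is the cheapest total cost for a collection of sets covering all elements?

S1, S4 cover every element at cost 2 + 11 = 13.
Any cover uses at least 2 sets; among all covering selections none totals below 13.

13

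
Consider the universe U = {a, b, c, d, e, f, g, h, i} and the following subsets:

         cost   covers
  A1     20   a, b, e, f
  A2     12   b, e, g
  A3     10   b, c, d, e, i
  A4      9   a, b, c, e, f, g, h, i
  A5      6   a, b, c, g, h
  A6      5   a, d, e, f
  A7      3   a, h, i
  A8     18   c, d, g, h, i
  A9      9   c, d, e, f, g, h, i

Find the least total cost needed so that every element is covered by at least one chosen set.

A4, A6 cover every element at cost 9 + 5 = 14.
Any cover uses at least 2 sets; among all covering selections none totals below 14.

14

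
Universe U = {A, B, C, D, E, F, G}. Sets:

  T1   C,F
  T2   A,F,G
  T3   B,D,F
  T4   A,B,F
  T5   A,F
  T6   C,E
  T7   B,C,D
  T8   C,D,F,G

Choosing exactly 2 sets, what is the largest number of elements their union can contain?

6

Choosing T2, T7 covers {A, B, C, D, F, G} — 6 elements.
No choice of 2 sets does better; here E is left uncovered.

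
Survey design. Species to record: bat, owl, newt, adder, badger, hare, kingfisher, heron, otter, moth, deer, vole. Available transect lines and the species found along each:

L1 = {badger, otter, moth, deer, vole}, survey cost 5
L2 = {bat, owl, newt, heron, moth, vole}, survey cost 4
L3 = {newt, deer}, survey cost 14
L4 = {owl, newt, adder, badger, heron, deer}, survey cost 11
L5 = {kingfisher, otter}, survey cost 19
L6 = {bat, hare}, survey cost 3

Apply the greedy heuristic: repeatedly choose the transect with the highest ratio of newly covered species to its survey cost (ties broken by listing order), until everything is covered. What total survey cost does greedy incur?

Pick 1: L2 adds 6 new (bat, owl, newt, heron, moth, vole) at survey cost 4 (ratio 6/4).
Pick 2: L1 adds 3 new (badger, otter, deer) at survey cost 5 (ratio 3/5).
Pick 3: L6 adds 1 new (hare) at survey cost 3 (ratio 1/3).
Pick 4: L4 adds 1 new (adder) at survey cost 11 (ratio 1/11).
Pick 5: L5 adds 1 new (kingfisher) at survey cost 19 (ratio 1/19).
Greedy total survey cost: 4 + 5 + 3 + 11 + 19 = 42. (The true optimum is 37, so greedy overshoots here.)

42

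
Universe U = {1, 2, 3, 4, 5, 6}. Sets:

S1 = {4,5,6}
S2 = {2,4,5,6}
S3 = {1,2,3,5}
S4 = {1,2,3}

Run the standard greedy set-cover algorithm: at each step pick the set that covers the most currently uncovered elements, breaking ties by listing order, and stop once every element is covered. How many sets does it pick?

Pick 1: S2 covers 4 new elements (2, 4, 5, 6).
Pick 2: S3 covers 2 new elements (1, 3).
Greedy uses 2 sets.

2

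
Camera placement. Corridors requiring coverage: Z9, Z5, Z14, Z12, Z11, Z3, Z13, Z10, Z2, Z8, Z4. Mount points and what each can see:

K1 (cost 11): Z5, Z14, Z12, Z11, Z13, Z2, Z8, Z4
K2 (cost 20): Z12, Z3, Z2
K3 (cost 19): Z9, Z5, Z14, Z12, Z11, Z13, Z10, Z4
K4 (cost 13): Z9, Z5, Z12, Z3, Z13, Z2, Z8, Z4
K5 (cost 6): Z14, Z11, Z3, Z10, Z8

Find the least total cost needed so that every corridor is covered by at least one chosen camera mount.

K4, K5 cover every corridor at cost 13 + 6 = 19.
Any cover uses at least 2 camera mounts; among all covering selections none totals below 19.

19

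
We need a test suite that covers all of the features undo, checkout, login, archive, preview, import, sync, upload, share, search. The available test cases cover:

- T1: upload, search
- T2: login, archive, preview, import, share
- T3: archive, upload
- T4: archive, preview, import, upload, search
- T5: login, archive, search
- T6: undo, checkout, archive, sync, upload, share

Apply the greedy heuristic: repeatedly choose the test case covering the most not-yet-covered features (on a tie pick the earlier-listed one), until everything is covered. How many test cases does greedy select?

Pick 1: T6 covers 6 new features (undo, checkout, archive, sync, upload, share).
Pick 2: T2 covers 3 new features (login, preview, import).
Pick 3: T1 covers 1 new features (search).
Greedy uses 3 test cases.

3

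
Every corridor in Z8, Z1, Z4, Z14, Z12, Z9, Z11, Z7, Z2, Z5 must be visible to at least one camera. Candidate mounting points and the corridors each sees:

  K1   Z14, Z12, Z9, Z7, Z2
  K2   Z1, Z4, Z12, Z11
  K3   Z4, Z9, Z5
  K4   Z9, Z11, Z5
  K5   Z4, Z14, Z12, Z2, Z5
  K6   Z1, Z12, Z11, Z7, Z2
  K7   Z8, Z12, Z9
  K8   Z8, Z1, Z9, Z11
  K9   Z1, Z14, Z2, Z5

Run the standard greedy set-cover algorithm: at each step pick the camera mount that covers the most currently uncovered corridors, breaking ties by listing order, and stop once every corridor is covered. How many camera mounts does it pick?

4

Pick 1: K1 covers 5 new corridors (Z14, Z12, Z9, Z7, Z2).
Pick 2: K2 covers 3 new corridors (Z1, Z4, Z11).
Pick 3: K3 covers 1 new corridors (Z5).
Pick 4: K7 covers 1 new corridors (Z8).
Greedy uses 4 camera mounts. (The true minimum is 3.)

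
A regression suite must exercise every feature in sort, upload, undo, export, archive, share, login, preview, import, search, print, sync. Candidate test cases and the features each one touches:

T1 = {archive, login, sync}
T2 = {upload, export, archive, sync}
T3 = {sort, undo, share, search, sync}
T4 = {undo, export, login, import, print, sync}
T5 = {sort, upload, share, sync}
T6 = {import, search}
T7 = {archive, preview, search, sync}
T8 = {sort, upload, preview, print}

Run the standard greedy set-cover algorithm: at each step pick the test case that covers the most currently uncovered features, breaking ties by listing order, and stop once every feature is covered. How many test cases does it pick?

4

Pick 1: T4 covers 6 new features (undo, export, login, import, print, sync).
Pick 2: T3 covers 3 new features (sort, share, search).
Pick 3: T2 covers 2 new features (upload, archive).
Pick 4: T7 covers 1 new features (preview).
Greedy uses 4 test cases. (The true minimum is 3.)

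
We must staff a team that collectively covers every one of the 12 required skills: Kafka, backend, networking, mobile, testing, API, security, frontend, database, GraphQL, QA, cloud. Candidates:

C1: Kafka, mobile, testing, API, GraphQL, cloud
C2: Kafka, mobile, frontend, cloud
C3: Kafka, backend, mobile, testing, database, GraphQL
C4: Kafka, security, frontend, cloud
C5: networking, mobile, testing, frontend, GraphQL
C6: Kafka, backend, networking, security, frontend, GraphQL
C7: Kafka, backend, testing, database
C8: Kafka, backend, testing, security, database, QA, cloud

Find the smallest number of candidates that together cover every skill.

C1, C5, C8 together cover {Kafka, backend, networking, mobile, testing, API, security, frontend, database, GraphQL, QA, cloud} — every skill.
No 2 of the 8 candidates cover everything (all 28 pairs fall short), so 3 is minimum.

3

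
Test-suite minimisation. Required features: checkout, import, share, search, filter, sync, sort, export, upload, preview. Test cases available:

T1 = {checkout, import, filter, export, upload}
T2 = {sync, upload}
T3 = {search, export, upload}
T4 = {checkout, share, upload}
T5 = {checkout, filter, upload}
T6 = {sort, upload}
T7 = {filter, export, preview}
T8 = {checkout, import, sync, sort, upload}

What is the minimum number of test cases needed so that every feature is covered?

T3, T4, T7, T8 together cover {checkout, import, share, search, filter, sync, sort, export, upload, preview} — every feature.
No 3 of the 8 test cases cover everything (all 56 triples fall short), so 4 is minimum.
Greedy (largest uncovered first) would take T1, T8, T3, T4, T7 — 5 test cases — but 4 suffice.

4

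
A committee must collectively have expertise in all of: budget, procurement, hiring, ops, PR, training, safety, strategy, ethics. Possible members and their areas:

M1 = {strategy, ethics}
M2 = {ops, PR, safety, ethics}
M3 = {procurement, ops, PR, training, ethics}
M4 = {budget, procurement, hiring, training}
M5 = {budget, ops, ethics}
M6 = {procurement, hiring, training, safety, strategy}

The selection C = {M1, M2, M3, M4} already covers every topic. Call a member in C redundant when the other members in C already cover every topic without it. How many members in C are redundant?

Drop M1: strategy uncovered — not redundant.
Drop M2: safety uncovered — not redundant.
Drop M3: the rest still cover every topic — redundant.
Drop M4: budget, hiring uncovered — not redundant.
1 redundant: M3.

1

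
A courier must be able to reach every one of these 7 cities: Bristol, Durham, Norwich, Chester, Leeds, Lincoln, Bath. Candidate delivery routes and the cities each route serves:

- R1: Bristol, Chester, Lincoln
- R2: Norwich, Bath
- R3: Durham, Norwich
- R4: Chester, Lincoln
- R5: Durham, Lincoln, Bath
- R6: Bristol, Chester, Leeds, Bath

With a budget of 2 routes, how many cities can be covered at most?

6

Choosing R3, R6 covers {Bristol, Durham, Norwich, Chester, Leeds, Bath} — 6 cities.
No choice of 2 routes does better; here Lincoln is left uncovered.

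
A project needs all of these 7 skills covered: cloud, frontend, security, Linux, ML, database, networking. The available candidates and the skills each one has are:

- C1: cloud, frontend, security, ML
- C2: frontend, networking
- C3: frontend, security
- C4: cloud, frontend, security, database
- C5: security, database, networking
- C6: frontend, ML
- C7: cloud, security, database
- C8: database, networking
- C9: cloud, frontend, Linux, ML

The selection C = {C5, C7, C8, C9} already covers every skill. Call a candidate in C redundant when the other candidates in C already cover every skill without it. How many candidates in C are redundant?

Drop C5: the rest still cover every skill — redundant.
Drop C7: the rest still cover every skill — redundant.
Drop C8: the rest still cover every skill — redundant.
Drop C9: frontend, Linux, ML uncovered — not redundant.
3 redundant: C5, C7, C8.

3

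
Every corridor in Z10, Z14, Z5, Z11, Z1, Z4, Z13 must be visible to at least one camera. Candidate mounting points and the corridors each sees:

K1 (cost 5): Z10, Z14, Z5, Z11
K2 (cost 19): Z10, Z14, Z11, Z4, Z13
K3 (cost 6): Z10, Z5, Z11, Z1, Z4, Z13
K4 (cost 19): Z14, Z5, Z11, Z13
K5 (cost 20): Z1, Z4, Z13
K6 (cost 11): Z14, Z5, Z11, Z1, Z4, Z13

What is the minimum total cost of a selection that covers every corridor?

11

K1, K3 cover every corridor at cost 5 + 6 = 11.
Any cover uses at least 2 camera mounts; among all covering selections none totals below 11.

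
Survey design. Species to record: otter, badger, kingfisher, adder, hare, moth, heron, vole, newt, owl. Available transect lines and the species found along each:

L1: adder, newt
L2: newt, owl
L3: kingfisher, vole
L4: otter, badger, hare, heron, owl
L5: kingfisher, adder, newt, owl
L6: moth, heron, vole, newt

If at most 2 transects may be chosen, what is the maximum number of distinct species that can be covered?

8

Choosing L4, L5 covers {otter, badger, kingfisher, adder, hare, heron, newt, owl} — 8 species.
No choice of 2 transects does better; here moth, vole are left uncovered.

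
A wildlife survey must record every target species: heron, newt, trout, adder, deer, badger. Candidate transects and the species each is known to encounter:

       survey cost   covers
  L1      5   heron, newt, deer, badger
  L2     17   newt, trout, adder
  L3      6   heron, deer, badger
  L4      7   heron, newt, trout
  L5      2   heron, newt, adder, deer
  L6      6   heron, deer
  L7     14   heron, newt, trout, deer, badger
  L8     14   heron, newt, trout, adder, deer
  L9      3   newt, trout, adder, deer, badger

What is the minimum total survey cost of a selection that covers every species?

L5, L9 cover every species at survey cost 2 + 3 = 5.
Any cover uses at least 2 transects; among all covering selections none totals below 5.

5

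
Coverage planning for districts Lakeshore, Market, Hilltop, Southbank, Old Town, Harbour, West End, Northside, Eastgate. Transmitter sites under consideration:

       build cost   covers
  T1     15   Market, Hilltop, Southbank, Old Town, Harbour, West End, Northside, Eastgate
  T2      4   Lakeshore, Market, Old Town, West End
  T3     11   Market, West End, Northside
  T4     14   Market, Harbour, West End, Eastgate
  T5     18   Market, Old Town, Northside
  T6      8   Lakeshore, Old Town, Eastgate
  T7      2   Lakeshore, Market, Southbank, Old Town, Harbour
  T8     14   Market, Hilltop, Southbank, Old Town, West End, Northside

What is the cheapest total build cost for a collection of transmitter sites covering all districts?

17

T1, T7 cover every district at build cost 15 + 2 = 17.
Any cover uses at least 2 transmitter sites; among all covering selections none totals below 17.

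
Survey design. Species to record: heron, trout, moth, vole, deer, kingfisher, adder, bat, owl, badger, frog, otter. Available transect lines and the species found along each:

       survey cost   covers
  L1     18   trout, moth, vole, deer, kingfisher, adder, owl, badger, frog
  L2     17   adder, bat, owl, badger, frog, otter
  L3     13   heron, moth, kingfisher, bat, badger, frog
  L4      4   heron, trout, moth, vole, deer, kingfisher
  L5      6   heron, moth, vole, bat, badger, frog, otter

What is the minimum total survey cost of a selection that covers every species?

L2, L4 cover every species at survey cost 17 + 4 = 21.
Any cover uses at least 2 transects; among all covering selections none totals below 21.

21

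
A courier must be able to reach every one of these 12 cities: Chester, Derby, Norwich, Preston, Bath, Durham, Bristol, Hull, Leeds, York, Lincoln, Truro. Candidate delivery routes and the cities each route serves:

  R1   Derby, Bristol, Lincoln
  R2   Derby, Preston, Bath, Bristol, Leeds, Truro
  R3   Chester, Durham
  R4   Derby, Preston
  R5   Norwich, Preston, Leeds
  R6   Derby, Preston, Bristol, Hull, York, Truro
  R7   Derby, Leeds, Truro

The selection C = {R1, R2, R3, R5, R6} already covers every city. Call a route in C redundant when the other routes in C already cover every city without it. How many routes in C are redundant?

0

Drop R1: Lincoln uncovered — not redundant.
Drop R2: Bath uncovered — not redundant.
Drop R3: Chester, Durham uncovered — not redundant.
Drop R5: Norwich uncovered — not redundant.
Drop R6: Hull, York uncovered — not redundant.
None of the routes in C is redundant.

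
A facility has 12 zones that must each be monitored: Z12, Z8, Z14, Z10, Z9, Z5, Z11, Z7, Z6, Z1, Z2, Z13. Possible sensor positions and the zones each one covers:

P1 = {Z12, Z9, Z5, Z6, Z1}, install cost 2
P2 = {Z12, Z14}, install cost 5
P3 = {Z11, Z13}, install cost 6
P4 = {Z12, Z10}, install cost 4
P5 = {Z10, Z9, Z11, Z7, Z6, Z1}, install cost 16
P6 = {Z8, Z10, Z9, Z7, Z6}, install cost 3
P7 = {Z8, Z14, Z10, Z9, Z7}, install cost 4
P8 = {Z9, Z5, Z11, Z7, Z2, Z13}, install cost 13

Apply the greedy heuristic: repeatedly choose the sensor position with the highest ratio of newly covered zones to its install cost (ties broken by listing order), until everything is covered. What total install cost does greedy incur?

Pick 1: P1 adds 5 new (Z12, Z9, Z5, Z6, Z1) at install cost 2 (ratio 5/2).
Pick 2: P6 adds 3 new (Z8, Z10, Z7) at install cost 3 (ratio 3/3).
Pick 3: P3 adds 2 new (Z11, Z13) at install cost 6 (ratio 2/6).
Pick 4: P7 adds 1 new (Z14) at install cost 4 (ratio 1/4).
Pick 5: P8 adds 1 new (Z2) at install cost 13 (ratio 1/13).
Greedy total install cost: 2 + 3 + 6 + 4 + 13 = 28. (The true optimum is 19, so greedy overshoots here.)

28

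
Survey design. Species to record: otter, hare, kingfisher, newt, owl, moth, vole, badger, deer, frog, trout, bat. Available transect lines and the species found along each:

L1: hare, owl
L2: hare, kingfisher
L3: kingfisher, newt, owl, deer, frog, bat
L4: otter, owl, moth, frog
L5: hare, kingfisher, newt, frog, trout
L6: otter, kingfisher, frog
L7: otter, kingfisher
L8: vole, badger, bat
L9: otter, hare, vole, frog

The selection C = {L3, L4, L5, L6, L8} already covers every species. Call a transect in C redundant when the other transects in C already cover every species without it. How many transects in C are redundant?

1

Drop L3: deer uncovered — not redundant.
Drop L4: moth uncovered — not redundant.
Drop L5: hare, trout uncovered — not redundant.
Drop L6: the rest still cover every species — redundant.
Drop L8: vole, badger uncovered — not redundant.
1 redundant: L6.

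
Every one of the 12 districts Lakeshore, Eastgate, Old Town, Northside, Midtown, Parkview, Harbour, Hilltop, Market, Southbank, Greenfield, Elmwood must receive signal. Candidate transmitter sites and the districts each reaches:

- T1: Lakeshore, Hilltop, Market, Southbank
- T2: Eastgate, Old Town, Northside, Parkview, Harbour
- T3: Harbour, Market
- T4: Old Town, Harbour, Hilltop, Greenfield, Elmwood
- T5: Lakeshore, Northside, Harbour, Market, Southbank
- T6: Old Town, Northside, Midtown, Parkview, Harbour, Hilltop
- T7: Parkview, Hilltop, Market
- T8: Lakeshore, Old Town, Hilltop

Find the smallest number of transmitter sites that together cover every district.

4

T1, T2, T4, T6 together cover {Lakeshore, Eastgate, Old Town, Northside, Midtown, Parkview, Harbour, Hilltop, Market, Southbank, Greenfield, Elmwood} — every district.
No 3 of the 8 transmitter sites cover everything (all 56 triples fall short), so 4 is minimum.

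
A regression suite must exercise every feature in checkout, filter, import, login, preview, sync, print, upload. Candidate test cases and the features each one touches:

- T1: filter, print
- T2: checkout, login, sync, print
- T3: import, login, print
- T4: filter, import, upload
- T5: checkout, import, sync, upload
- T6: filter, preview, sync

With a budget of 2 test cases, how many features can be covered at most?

Choosing T2, T4 covers {checkout, filter, import, login, sync, print, upload} — 7 features.
No choice of 2 test cases does better; here preview is left uncovered.

7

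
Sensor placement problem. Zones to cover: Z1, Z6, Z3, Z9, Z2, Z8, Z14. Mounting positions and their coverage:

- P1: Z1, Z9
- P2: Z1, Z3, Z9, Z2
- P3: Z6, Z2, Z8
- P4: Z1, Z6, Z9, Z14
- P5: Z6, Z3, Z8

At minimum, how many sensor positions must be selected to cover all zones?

3

P2, P3, P4 together cover {Z1, Z6, Z3, Z9, Z2, Z8, Z14} — every zone.
No 2 of the 5 sensor positions cover everything (all 10 pairs fall short), so 3 is minimum.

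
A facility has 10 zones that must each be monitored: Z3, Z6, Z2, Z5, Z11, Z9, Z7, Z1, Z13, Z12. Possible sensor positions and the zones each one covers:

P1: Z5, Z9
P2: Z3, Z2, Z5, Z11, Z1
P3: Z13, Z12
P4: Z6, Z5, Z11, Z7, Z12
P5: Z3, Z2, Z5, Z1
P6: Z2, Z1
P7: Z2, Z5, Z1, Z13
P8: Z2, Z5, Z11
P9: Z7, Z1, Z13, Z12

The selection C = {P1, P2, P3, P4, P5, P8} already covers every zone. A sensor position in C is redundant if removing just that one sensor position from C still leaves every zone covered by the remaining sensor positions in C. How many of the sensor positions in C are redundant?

3

Drop P1: Z9 uncovered — not redundant.
Drop P2: the rest still cover every zone — redundant.
Drop P3: Z13 uncovered — not redundant.
Drop P4: Z6, Z7 uncovered — not redundant.
Drop P5: the rest still cover every zone — redundant.
Drop P8: the rest still cover every zone — redundant.
3 redundant: P2, P5, P8.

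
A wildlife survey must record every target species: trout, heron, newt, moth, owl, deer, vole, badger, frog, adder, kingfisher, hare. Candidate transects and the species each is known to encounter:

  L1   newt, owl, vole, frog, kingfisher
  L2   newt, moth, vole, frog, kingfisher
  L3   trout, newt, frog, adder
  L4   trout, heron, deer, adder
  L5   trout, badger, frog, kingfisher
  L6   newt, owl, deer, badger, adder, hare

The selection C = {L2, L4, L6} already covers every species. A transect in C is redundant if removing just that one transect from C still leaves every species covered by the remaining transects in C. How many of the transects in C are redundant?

Drop L2: moth, vole, frog, kingfisher uncovered — not redundant.
Drop L4: trout, heron uncovered — not redundant.
Drop L6: owl, badger, hare uncovered — not redundant.
None of the transects in C is redundant.

0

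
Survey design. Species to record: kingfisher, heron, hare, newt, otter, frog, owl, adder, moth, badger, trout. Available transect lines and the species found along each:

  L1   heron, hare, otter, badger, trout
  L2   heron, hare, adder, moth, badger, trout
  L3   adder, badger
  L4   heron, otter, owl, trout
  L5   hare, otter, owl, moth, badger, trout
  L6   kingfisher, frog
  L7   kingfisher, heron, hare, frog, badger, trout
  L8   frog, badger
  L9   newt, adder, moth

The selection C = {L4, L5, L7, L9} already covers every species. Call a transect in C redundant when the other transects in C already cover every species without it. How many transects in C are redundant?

2

Drop L4: the rest still cover every species — redundant.
Drop L5: the rest still cover every species — redundant.
Drop L7: kingfisher, frog uncovered — not redundant.
Drop L9: newt, adder uncovered — not redundant.
2 redundant: L4, L5.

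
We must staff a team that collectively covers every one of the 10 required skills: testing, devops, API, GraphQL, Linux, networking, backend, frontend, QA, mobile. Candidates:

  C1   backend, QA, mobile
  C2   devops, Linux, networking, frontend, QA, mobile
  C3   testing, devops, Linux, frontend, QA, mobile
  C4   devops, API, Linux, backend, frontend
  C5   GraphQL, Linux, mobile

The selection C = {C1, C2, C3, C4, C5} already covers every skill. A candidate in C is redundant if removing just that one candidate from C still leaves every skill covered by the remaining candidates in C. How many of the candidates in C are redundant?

Drop C1: the rest still cover every skill — redundant.
Drop C2: networking uncovered — not redundant.
Drop C3: testing uncovered — not redundant.
Drop C4: API uncovered — not redundant.
Drop C5: GraphQL uncovered — not redundant.
1 redundant: C1.

1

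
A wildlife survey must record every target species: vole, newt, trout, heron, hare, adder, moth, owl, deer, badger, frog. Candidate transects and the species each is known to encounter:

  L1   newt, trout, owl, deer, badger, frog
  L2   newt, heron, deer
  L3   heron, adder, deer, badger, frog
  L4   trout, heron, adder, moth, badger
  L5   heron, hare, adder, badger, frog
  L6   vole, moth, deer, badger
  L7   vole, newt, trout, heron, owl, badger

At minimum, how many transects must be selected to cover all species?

L1, L5, L6 together cover {vole, newt, trout, heron, hare, adder, moth, owl, deer, badger, frog} — every species.
No 2 of the 7 transects cover everything (all 21 pairs fall short), so 3 is minimum.

3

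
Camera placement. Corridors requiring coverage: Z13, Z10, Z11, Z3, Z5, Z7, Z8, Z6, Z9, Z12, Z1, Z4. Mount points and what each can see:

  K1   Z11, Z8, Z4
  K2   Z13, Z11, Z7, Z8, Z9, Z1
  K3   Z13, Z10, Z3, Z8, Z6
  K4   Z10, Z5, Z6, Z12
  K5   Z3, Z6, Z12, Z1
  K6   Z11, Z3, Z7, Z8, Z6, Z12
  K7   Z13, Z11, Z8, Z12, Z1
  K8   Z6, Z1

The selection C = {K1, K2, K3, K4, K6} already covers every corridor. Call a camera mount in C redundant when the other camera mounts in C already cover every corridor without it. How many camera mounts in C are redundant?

2

Drop K1: Z4 uncovered — not redundant.
Drop K2: Z9, Z1 uncovered — not redundant.
Drop K3: the rest still cover every corridor — redundant.
Drop K4: Z5 uncovered — not redundant.
Drop K6: the rest still cover every corridor — redundant.
2 redundant: K3, K6.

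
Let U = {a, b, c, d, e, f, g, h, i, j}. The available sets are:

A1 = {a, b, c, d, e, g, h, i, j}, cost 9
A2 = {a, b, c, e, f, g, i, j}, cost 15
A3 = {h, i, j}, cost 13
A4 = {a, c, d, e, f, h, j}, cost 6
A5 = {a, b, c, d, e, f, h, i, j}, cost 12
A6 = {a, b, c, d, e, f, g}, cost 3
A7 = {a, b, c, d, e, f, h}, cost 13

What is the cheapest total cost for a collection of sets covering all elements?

12

A1, A6 cover every element at cost 9 + 3 = 12.
Any cover uses at least 2 sets; among all covering selections none totals below 12.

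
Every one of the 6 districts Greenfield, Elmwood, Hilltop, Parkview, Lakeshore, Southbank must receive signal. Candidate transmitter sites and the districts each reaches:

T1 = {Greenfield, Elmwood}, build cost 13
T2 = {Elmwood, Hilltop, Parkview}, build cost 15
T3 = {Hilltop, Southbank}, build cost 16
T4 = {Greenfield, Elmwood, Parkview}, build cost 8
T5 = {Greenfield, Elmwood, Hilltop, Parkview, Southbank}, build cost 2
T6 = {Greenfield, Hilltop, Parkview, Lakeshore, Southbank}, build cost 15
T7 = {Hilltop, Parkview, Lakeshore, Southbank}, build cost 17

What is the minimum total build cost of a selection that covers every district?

T5, T6 cover every district at build cost 2 + 15 = 17.
Any cover uses at least 2 transmitter sites; among all covering selections none totals below 17.

17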